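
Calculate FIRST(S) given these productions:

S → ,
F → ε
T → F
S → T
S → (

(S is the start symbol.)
FIRST sets of the other non-terminals involved (by the same procedure, iterated to a fixed point):
  FIRST(T) = { ε }

From S → ,:
  - ',' is a terminal: add ',' and stop
From S → T:
  - T is a non-terminal: add FIRST(T) \ {ε} = { }
    T is nullable and nothing follows, so the whole right-hand side can vanish: ε ∈ FIRST(S)
From S → (:
  - '(' is a terminal: add '(' and stop

Collecting: FIRST(S) = { '(', ',', ε }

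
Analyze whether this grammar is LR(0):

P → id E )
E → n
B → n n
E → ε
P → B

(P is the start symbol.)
No. Shift-reduce conflict between [E → .] and [E → . n]

A grammar is LR(0) if no state in the canonical LR(0) collection has:
  - both a shift item (dot before a terminal) and a complete item (shift-reduce conflict), or
  - two or more complete items (reduce-reduce conflict; the accept item [P' → P .] counts as a complete item here).

Augment with P' → P and build the canonical LR(0) collection (I0 = CLOSURE({[P' → . P]}), then GOTO on every symbol after a dot until no new states appear). It has 9 states:
  I0: { [B → . n n], [P → . B], [P → . id E )], [P' → . P] }  — shift
  I1: { [P → B .] }  — reduce
  I2: { [P' → P .] }  — accept
  I3: { [E → . n], [E → .], [P → id . E )] }  — shift, reduce
  I4: { [B → n . n] }  — shift
  I5: { [B → n n .] }  — reduce
  I6: { [P → id E . )] }  — shift
  I7: { [E → n .] }  — reduce
  I8: { [P → id E ) .] }  — reduce

Conflict in state I3:
  Shift-reduce conflict between [E → .] and [E → . n]
So the grammar is NOT LR(0).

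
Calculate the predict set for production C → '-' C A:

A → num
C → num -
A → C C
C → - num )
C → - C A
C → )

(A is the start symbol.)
PREDICT(C → '-' C A) = (FIRST(RHS) \ {ε}) ∪ (FOLLOW(C) if ε ∈ FIRST(RHS), i.e. RHS ⇒* ε)
FIRST('-' C A) = { '-' }
ε ∉ FIRST('-' C A), so FOLLOW(C) is not added.
PREDICT(C → '-' C A) = { '-' }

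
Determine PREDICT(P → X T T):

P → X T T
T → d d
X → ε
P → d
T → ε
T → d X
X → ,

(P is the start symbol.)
PREDICT(P → X T T) = (FIRST(RHS) \ {ε}) ∪ (FOLLOW(P) if ε ∈ FIRST(RHS), i.e. RHS ⇒* ε)
FIRST(X) = { ',', ε }
FIRST(T) = { 'd', ε }
FIRST(X T T) = { ',', 'd', ε }
ε ∈ FIRST(X T T) (the right-hand side is nullable), so add FOLLOW(P) = { $ }
PREDICT(P → X T T) = { $, ',', 'd' }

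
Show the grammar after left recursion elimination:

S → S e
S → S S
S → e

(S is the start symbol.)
S → e S'
S' → e S'
S' → S S'
S' → ε

S is directly left-recursive. The standard transformation for
  A → A α₁ | ... | A α_m | β₁ | ... | β_n
is
  A  → β₁ A' | ... | β_n A'
  A' → α₁ A' | ... | α_m A' | ε

S → e becomes S → e S'
S → S e becomes S' → e S'
S → S S becomes S' → S S'
Add S' → ε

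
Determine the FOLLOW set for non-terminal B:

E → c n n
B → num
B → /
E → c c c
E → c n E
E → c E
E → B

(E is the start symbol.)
To compute FOLLOW(B), find every occurrence of B on a right-hand side N → α B β: add FIRST(β) \ {ε}, and if β is empty or nullable also add FOLLOW(N). Iterate to a fixed point.

In E → B: B is at the end, add FOLLOW(E)

The FOLLOW sets referred to above (computed the same way, to a fixed point):
  FOLLOW(E) = { $ }

Taking the union: FOLLOW(B) = { $ }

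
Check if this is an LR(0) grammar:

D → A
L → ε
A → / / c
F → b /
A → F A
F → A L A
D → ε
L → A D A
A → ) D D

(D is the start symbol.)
A grammar is LR(0) if no state in the canonical LR(0) collection has:
  - both a shift item (dot before a terminal) and a complete item (shift-reduce conflict), or
  - two or more complete items (reduce-reduce conflict; the accept item [D' → D .] counts as a complete item here).

Augment with D' → D and build the canonical LR(0) collection (I0 = CLOSURE({[D' → . D]}), then GOTO on every symbol after a dot until no new states appear). It has 19 states:
  I0: { [A → . ) D D], [A → . / / c], [A → . F A], [D → . A], [D → .], [D' → . D], [F → . A L A], [F → . b /] }  — shift, reduce
  I1: { [A → ) . D D], [A → . ) D D], [A → . / / c], [A → . F A], [D → . A], [D → .], [F → . A L A], [F → . b /] }  — shift, reduce
  I2: { [A → / . / c] }  — shift
  I3: { [A → . ) D D], [A → . / / c], [A → . F A], [D → A .], [F → . A L A], [F → . b /], [F → A . L A], [L → . A D A], [L → .] }  — shift, 2 reduces
  I4: { [D' → D .] }  — accept
  I5: { [A → . ) D D], [A → . / / c], [A → . F A], [A → F . A], [F → . A L A], [F → . b /] }  — shift
  I6: { [F → b . /] }  — shift
  I7: { [F → b / .] }  — reduce
  I8: { [A → . ) D D], [A → . / / c], [A → . F A], [A → F A .], [F → . A L A], [F → . b /], [F → A . L A], [L → . A D A], [L → .] }  — shift, 2 reduces
  I9: { [A → . ) D D], [A → . / / c], [A → . F A], [D → . A], [D → .], [F → . A L A], [F → . b /], [F → A . L A], [L → . A D A], [L → .], [L → A . D A] }  — shift, 2 reduces
  I10: { [A → . ) D D], [A → . / / c], [A → . F A], [F → . A L A], [F → . b /], [F → A L . A] }  — shift
  I11: { [A → . ) D D], [A → . / / c], [A → . F A], [F → . A L A], [F → . b /], [F → A . L A], [F → A L A .], [L → . A D A], [L → .] }  — shift, 2 reduces
  I12: { [A → . ) D D], [A → . / / c], [A → . F A], [D → . A], [D → .], [D → A .], [F → . A L A], [F → . b /], [F → A . L A], [L → . A D A], [L → .], [L → A . D A] }  — shift, 3 reduces
  I13: { [A → . ) D D], [A → . / / c], [A → . F A], [F → . A L A], [F → . b /], [L → A D . A] }  — shift
  I14: { [A → . ) D D], [A → . / / c], [A → . F A], [F → . A L A], [F → . b /], [F → A . L A], [L → . A D A], [L → .], [L → A D A .] }  — shift, 2 reduces
  I15: { [A → / / . c] }  — shift
  I16: { [A → / / c .] }  — reduce
  I17: { [A → ) D . D], [A → . ) D D], [A → . / / c], [A → . F A], [D → . A], [D → .], [F → . A L A], [F → . b /] }  — shift, reduce
  I18: { [A → ) D D .] }  — reduce

Conflict in state I0:
  Shift-reduce conflict between [D → .] and [A → . ) D D]
So the grammar is NOT LR(0).

Answer: No. Shift-reduce conflict between [D → .] and [A → . ) D D]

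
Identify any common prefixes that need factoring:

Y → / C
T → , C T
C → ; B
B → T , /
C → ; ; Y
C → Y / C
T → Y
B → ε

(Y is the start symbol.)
Left-factoring is needed when two productions for the same non-terminal
share a common prefix on the right-hand side.

Productions for T:
  T → , C T
  T → Y
Productions for C:
  C → ; B
  C → ; ; Y
  C → Y / C
Productions for B:
  B → T , /
  B → ε

Found common prefix ';' in productions for C

Answer: Yes, C has productions with common prefix ';'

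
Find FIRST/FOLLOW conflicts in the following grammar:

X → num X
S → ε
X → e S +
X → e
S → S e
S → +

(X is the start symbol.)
Nullable non-terminals: S.
FIRST sets used below: FIRST(S) = { '+', 'e', ε }

S: nullable alternative(s) S → ε; FOLLOW(S) = { '+', 'e' }
  S → ε: FIRST \ {ε} = { } — this is the only nullable alternative, skip
  S → S e: FIRST \ {ε} = { '+', 'e' } — overlaps FOLLOW(S) on { '+', 'e' }: CONFLICT
  S → +: FIRST \ {ε} = { '+' } — overlaps FOLLOW(S) on { '+' }: CONFLICT

X has no nullable alternative, so no FIRST/FOLLOW check is needed there.

So the grammar has 2 FIRST/FOLLOW conflicts (marked CONFLICT above).

Answer: Yes. S → S e with FOLLOW(S) on { '+', 'e' }; S → '+' with FOLLOW(S) on { '+' }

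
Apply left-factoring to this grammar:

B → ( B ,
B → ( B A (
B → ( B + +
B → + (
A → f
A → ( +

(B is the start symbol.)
B → ( B B'
B' → ,
B' → A (
B' → + +
B → + (
A → f
A → ( +

Left-factoring transforms A → αβ₁ | αβ₂ into A → αA' and A' → β₁ | β₂
(α is the longest common prefix among the alternatives). Repeat until
no nonterminal has two alternatives with a common prefix.

Round 1: B has alternatives sharing prefix '( B'. Introduce B': B → ( B B'
  Add: B' → ,
  Add: B' → A (
  Add: B' → + +

No remaining common prefixes — done.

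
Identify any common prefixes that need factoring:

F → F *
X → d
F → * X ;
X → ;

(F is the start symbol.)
No, left-factoring is not needed

Left-factoring is needed when two productions for the same non-terminal
share a common prefix on the right-hand side.

Productions for F:
  F → F *
  F → * X ;
Productions for X:
  X → d
  X → ;

No common prefixes found.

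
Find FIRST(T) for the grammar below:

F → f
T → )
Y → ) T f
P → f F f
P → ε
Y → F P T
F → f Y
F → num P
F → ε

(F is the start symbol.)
{ ')' }

To compute FIRST(T), examine every production with T on the left-hand side, reading each right-hand side left to right until a non-nullable symbol is reached.

From T → ):
  - ')' is a terminal: add ')' and stop

Collecting: FIRST(T) = { ')' }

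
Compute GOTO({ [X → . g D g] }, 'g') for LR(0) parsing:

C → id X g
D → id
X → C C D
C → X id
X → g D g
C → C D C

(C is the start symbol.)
{ [D → . id], [X → g . D g] }

GOTO(I, 'g') = CLOSURE({ [A → αX.β] : [A → α.Xβ] ∈ I, X = 'g' })

Items with dot before 'g', with the dot advanced:
  [X → . g D g] → [X → g . D g]
Closure of the advanced items:
  [X → g . D g] has the dot before D: add [D → . id]

GOTO = { [D → . id], [X → g . D g] }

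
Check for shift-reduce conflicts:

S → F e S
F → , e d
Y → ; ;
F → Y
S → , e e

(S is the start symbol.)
A shift-reduce conflict occurs when an LR(0) state has both:
  - a complete (reduce) item [A → α .] (dot at the end), and
  - a shift item [B → β . c γ] (dot before a terminal).

Augment with S' → S and build the canonical LR(0) collection (I0 = CLOSURE({[S' → . S]}), then GOTO on every symbol after a dot until no new states appear). It has 12 states:
  I0: { [F → . , e d], [F → . Y], [S → . , e e], [S → . F e S], [S' → . S], [Y → . ; ;] }  — shift
  I1: { [F → , . e d], [S → , . e e] }  — shift
  I2: { [Y → ; . ;] }  — shift
  I3: { [S → F . e S] }  — shift
  I4: { [S' → S .] }  — accept
  I5: { [F → Y .] }  — reduce
  I6: { [F → . , e d], [F → . Y], [S → . , e e], [S → . F e S], [S → F e . S], [Y → . ; ;] }  — shift
  I7: { [S → F e S .] }  — reduce
  I8: { [Y → ; ; .] }  — reduce
  I9: { [F → , e . d], [S → , e . e] }  — shift
  I10: { [F → , e d .] }  — reduce
  I11: { [S → , e e .] }  — reduce

No state contains both a complete item and a shift item.

Answer: No shift-reduce conflicts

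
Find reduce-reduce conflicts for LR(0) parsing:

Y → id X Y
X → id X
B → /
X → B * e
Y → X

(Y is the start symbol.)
Augment with Y' → Y and build the canonical LR(0) collection (I0 = CLOSURE({[Y' → . Y]}), then GOTO on every symbol after a dot until no new states appear). It has 12 states:
  I0: { [B → . /], [X → . B * e], [X → . id X], [Y → . X], [Y → . id X Y], [Y' → . Y] }  — shift
  I1: { [B → / .] }  — reduce
  I2: { [X → B . * e] }  — shift
  I3: { [Y → X .] }  — reduce
  I4: { [Y' → Y .] }  — accept
  I5: { [B → . /], [X → . B * e], [X → . id X], [X → id . X], [Y → id . X Y] }  — shift
  I6: { [B → . /], [X → . B * e], [X → . id X], [X → id X .], [Y → . X], [Y → . id X Y], [Y → id X . Y] }  — shift, reduce
  I7: { [B → . /], [X → . B * e], [X → . id X], [X → id . X] }  — shift
  I8: { [X → id X .] }  — reduce
  I9: { [Y → id X Y .] }  — reduce
  I10: { [X → B * . e] }  — shift
  I11: { [X → B * e .] }  — reduce

No state contains more than one complete item.

Answer: No reduce-reduce conflicts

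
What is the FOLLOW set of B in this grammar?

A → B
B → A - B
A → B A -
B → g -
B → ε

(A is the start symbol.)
{ $, '-', 'g' }

In A → B: B is at the end, add FOLLOW(A)
In B → A - B: B is at the end; this adds FOLLOW(B) to itself — nothing new
In A → B A -: B is followed by A '-', add FIRST(A '-') \ {ε} = { '-', 'g' }

The FOLLOW sets referred to above (computed the same way, to a fixed point):
  FOLLOW(A) = { $, '-' }

Taking the union: FOLLOW(B) = { $, '-', 'g' }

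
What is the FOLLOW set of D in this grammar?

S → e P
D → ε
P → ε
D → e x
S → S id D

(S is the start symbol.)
{ $, 'id' }

To compute FOLLOW(D), find every occurrence of D on a right-hand side N → α D β: add FIRST(β) \ {ε}, and if β is empty or nullable also add FOLLOW(N). Iterate to a fixed point.

In S → S id D: D is at the end, add FOLLOW(S)

The FOLLOW sets referred to above (computed the same way, to a fixed point):
  FOLLOW(S) = { $, 'id' }

Taking the union: FOLLOW(D) = { $, 'id' }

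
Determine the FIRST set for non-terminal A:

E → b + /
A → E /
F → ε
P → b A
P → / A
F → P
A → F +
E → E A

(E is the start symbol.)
{ '+', '/', 'b' }

To compute FIRST(A), examine every production with A on the left-hand side, reading each right-hand side left to right until a non-nullable symbol is reached.

FIRST sets of the other non-terminals involved (by the same procedure, iterated to a fixed point):
  FIRST(E) = { 'b' }
  FIRST(F) = { '/', 'b', ε }

From A → E /:
  - E is a non-terminal: add FIRST(E) \ {ε} = { 'b' }
    E is not nullable, so stop
From A → F +:
  - F is a non-terminal: add FIRST(F) \ {ε} = { '/', 'b' }
    F is nullable, so continue to the next symbol
  - '+' is a terminal: add '+' and stop

Collecting: FIRST(A) = { '+', '/', 'b' }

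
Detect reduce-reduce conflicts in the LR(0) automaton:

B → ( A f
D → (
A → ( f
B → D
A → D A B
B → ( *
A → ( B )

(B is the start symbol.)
No reduce-reduce conflicts

A reduce-reduce conflict occurs when an LR(0) state has two complete items [A → α .] and [B → β .] — both call for a reduction, and with no lookahead the parser cannot choose between them.

Augment with B' → B and build the canonical LR(0) collection (I0 = CLOSURE({[B' → . B]}), then GOTO on every symbol after a dot until no new states appear). It has 14 states:
  I0: { [B → . ( *], [B → . ( A f], [B → . D], [B' → . B], [D → . (] }  — shift
  I1: { [A → . ( B )], [A → . ( f], [A → . D A B], [B → ( . *], [B → ( . A f], [D → ( .], [D → . (] }  — shift, reduce
  I2: { [B' → B .] }  — accept
  I3: { [B → D .] }  — reduce
  I4: { [A → ( . B )], [A → ( . f], [B → . ( *], [B → . ( A f], [B → . D], [D → ( .], [D → . (] }  — shift, reduce
  I5: { [B → ( * .] }  — reduce
  I6: { [B → ( A . f] }  — shift
  I7: { [A → . ( B )], [A → . ( f], [A → . D A B], [A → D . A B], [D → . (] }  — shift
  I8: { [A → D A . B], [B → . ( *], [B → . ( A f], [B → . D], [D → . (] }  — shift
  I9: { [A → D A B .] }  — reduce
  I10: { [B → ( A f .] }  — reduce
  I11: { [A → ( B . )] }  — shift
  I12: { [A → ( f .] }  — reduce
  I13: { [A → ( B ) .] }  — reduce

No state contains more than one complete item.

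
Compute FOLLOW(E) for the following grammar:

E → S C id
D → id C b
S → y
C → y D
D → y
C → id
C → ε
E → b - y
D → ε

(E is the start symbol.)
{ $ }

E is the start symbol, so $ ∈ FOLLOW(E).
E does not occur on any right-hand side.

Taking the union: FOLLOW(E) = { $ }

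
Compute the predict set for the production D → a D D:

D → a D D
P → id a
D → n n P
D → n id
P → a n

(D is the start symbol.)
{ 'a' }

PREDICT(D → a D D) = (FIRST(RHS) \ {ε}) ∪ (FOLLOW(D) if ε ∈ FIRST(RHS), i.e. RHS ⇒* ε)
FIRST(a D D) = { 'a' }
ε ∉ FIRST(a D D), so FOLLOW(D) is not added.
PREDICT(D → a D D) = { 'a' }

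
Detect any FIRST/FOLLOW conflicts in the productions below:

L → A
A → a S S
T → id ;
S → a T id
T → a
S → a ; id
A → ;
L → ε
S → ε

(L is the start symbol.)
A FIRST/FOLLOW conflict occurs when a non-terminal N has a nullable alternative N → β (β ⇒* ε) and another alternative N → α with FIRST(α) ∩ FOLLOW(N) ≠ ∅: on such a lookahead the parser cannot decide between expanding α and letting N vanish via β.

Nullable non-terminals: L, S.
FIRST sets used below: FIRST(A) = { ';', 'a' }

L: nullable alternative(s) L → ε; FOLLOW(L) = { $ }
  L → A: FIRST \ {ε} = { ';', 'a' } — disjoint from FOLLOW(L)
  L → ε: FIRST \ {ε} = { } — this is the only nullable alternative, skip

S: nullable alternative(s) S → ε; FOLLOW(S) = { $, 'a' }
  S → a T id: FIRST \ {ε} = { 'a' } — overlaps FOLLOW(S) on { 'a' }: CONFLICT
  S → a ; id: FIRST \ {ε} = { 'a' } — overlaps FOLLOW(S) on { 'a' }: CONFLICT
  S → ε: FIRST \ {ε} = { } — this is the only nullable alternative, skip

A, T have no nullable alternative, so no FIRST/FOLLOW check is needed there.

So the grammar has 2 FIRST/FOLLOW conflicts (marked CONFLICT above).

Answer: Yes. S → a T id with FOLLOW(S) on { 'a' }; S → a ';' id with FOLLOW(S) on { 'a' }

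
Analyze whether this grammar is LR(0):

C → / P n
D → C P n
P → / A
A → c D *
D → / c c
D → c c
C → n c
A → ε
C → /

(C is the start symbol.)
Augment with C' → C and build the canonical LR(0) collection (I0 = CLOSURE({[C' → . C]}), then GOTO on every symbol after a dot until no new states appear). It has 20 states:
  I0: { [C → . / P n], [C → . /], [C → . n c], [C' → . C] }  — shift
  I1: { [C → / . P n], [C → / .], [P → . / A] }  — shift, reduce
  I2: { [C' → C .] }  — accept
  I3: { [C → n . c] }  — shift
  I4: { [C → n c .] }  — reduce
  I5: { [A → . c D *], [A → .], [P → / . A] }  — shift, reduce
  I6: { [C → / P . n] }  — shift
  I7: { [C → / P n .] }  — reduce
  I8: { [P → / A .] }  — reduce
  I9: { [A → c . D *], [C → . / P n], [C → . /], [C → . n c], [D → . / c c], [D → . C P n], [D → . c c] }  — shift
  I10: { [C → / . P n], [C → / .], [D → / . c c], [P → . / A] }  — shift, reduce
  I11: { [D → C . P n], [P → . / A] }  — shift
  I12: { [A → c D . *] }  — shift
  I13: { [D → c . c] }  — shift
  I14: { [D → c c .] }  — reduce
  I15: { [A → c D * .] }  — reduce
  I16: { [D → C P . n] }  — shift
  I17: { [D → C P n .] }  — reduce
  I18: { [D → / c . c] }  — shift
  I19: { [D → / c c .] }  — reduce

Conflict in state I1:
  Shift-reduce conflict between [C → / .] and [P → . / A]
So the grammar is NOT LR(0).

Answer: No. Shift-reduce conflict between [C → / .] and [P → . / A]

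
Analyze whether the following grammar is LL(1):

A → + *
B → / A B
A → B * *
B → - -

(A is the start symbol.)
A grammar is LL(1) if for each non-terminal N with multiple productions, the predict sets of those productions are pairwise disjoint, where PREDICT(N → α) = (FIRST(α) \ {ε}) ∪ (FOLLOW(N) if α ⇒* ε).

Relevant sets:
  FIRST(B) = { '-', '/' }

For A:
  PREDICT(A → '+' '*') = { '+' }
  PREDICT(A → B '*' '*') = { '-', '/' }
For B:
  PREDICT(B → '/' A B) = { '/' }
  PREDICT(B → '-' '-') = { '-' }

All predict sets are disjoint. The grammar IS LL(1).

Answer: Yes, the grammar is LL(1).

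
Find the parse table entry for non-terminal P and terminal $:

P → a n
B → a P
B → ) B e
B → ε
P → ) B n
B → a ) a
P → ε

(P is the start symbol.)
P → ε

To find M[P, $], we find productions for P where $ is in the predict set (PREDICT(N → α) = (FIRST(α) \ {ε}) ∪ (FOLLOW(N) if α ⇒* ε)).

Relevant sets:
  FOLLOW(P) = { $, 'e', 'n' }

P → a n: PREDICT = { 'a' }
P → ) B n: PREDICT = { ')' }
P → ε: PREDICT = { $, 'e', 'n' }
  $ is in predict set, so this production goes in M[P, $]

M[P, $] = P → ε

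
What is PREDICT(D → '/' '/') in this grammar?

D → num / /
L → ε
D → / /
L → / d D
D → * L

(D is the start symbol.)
PREDICT(D → '/' '/') = (FIRST(RHS) \ {ε}) ∪ (FOLLOW(D) if ε ∈ FIRST(RHS), i.e. RHS ⇒* ε)
FIRST('/' '/') = { '/' }
ε ∉ FIRST('/' '/'), so FOLLOW(D) is not added.
PREDICT(D → '/' '/') = { '/' }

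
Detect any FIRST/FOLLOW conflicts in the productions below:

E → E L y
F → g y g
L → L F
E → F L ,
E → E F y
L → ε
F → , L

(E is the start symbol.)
Yes. L → L F with FOLLOW(L) on { ',', 'g' }

A FIRST/FOLLOW conflict occurs when a non-terminal N has a nullable alternative N → β (β ⇒* ε) and another alternative N → α with FIRST(α) ∩ FOLLOW(N) ≠ ∅: on such a lookahead the parser cannot decide between expanding α and letting N vanish via β.

Nullable non-terminals: L.
FIRST sets used below: FIRST(L) = { ',', 'g', ε }, FIRST(F) = { ',', 'g' }

L: nullable alternative(s) L → ε; FOLLOW(L) = { ',', 'g', 'y' }
  L → L F: FIRST \ {ε} = { ',', 'g' } — overlaps FOLLOW(L) on { ',', 'g' }: CONFLICT
  L → ε: FIRST \ {ε} = { } — this is the only nullable alternative, skip

E, F have no nullable alternative, so no FIRST/FOLLOW check is needed there.

So the grammar has 1 FIRST/FOLLOW conflict (marked CONFLICT above).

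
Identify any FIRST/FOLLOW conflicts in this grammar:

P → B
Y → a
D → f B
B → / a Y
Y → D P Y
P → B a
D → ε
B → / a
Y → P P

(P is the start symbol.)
No FIRST/FOLLOW conflicts.

A FIRST/FOLLOW conflict occurs when a non-terminal N has a nullable alternative N → β (β ⇒* ε) and another alternative N → α with FIRST(α) ∩ FOLLOW(N) ≠ ∅: on such a lookahead the parser cannot decide between expanding α and letting N vanish via β.

Nullable non-terminals: D.

D: nullable alternative(s) D → ε; FOLLOW(D) = { '/' }
  D → f B: FIRST \ {ε} = { 'f' } — disjoint from FOLLOW(D)
  D → ε: FIRST \ {ε} = { } — this is the only nullable alternative, skip

B, P, Y have no nullable alternative, so no FIRST/FOLLOW check is needed there.

No FIRST/FOLLOW conflicts found.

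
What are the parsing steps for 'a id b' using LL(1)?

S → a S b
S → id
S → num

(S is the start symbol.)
LL(1) parsing maintains a stack (initially the start symbol over $) and the input. At each step: if the stack top is a terminal, match it against the current input token; if it is a non-terminal N, replace it with the RHS of M[N, lookahead] (the unique production whose predict set contains the lookahead).

Stack is shown with the top on the left.

Stack    Input     Action
-------------------------
S $      a id b $  output S → a S b
a S b $  a id b $  match 'a'
S b $    id b $    output S → id
id b $   id b $    match 'id'
b $      b $       match 'b'
$        $         accept

The string is accepted.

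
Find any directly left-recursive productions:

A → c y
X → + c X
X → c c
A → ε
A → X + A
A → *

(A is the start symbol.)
No direct left recursion

A → c y: starts with c
X → + c X: starts with '+'
X → c c: starts with c
A → ε: starts with ε
A → X + A: starts with X
A → *: starts with '*'

No direct left recursion found.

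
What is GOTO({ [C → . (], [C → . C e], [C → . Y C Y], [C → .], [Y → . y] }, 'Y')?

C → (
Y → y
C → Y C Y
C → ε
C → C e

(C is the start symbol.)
GOTO(I, 'Y') = CLOSURE({ [A → αX.β] : [A → α.Xβ] ∈ I, X = 'Y' })

Items with dot before 'Y', with the dot advanced:
  [C → . Y C Y] → [C → Y . C Y]
Closure of the advanced items:
  [C → Y . C Y] has the dot before C: add [C → . (], [C → . Y C Y], [C → .], [C → . C e]
  [C → . Y C Y] has the dot before Y: add [Y → . y]

GOTO = { [C → . (], [C → . C e], [C → . Y C Y], [C → .], [C → Y . C Y], [Y → . y] }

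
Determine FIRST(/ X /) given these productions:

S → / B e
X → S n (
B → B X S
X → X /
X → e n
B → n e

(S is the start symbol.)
To compute FIRST(/ X /), process the symbols left to right:
Symbol / is a terminal. Add '/' and stop.
FIRST(/ X /) = { '/' }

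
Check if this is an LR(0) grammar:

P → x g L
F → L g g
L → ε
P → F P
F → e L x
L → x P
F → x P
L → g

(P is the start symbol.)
Augment with P' → P and build the canonical LR(0) collection (I0 = CLOSURE({[P' → . P]}), then GOTO on every symbol after a dot until no new states appear). It has 17 states:
  I0: { [F → . L g g], [F → . e L x], [F → . x P], [L → . g], [L → . x P], [L → .], [P → . F P], [P → . x g L], [P' → . P] }  — shift, reduce
  I1: { [F → . L g g], [F → . e L x], [F → . x P], [L → . g], [L → . x P], [L → .], [P → . F P], [P → . x g L], [P → F . P] }  — shift, reduce
  I2: { [F → L . g g] }  — shift
  I3: { [P' → P .] }  — accept
  I4: { [F → e . L x], [L → . g], [L → . x P], [L → .] }  — shift, reduce
  I5: { [L → g .] }  — reduce
  I6: { [F → . L g g], [F → . e L x], [F → . x P], [F → x . P], [L → . g], [L → . x P], [L → .], [L → x . P], [P → . F P], [P → . x g L], [P → x . g L] }  — shift, reduce
  I7: { [F → x P .], [L → x P .] }  — 2 reduces
  I8: { [L → . g], [L → . x P], [L → .], [L → g .], [P → x g . L] }  — shift, 2 reduces
  I9: { [P → x g L .] }  — reduce
  I10: { [F → . L g g], [F → . e L x], [F → . x P], [L → . g], [L → . x P], [L → .], [L → x . P], [P → . F P], [P → . x g L] }  — shift, reduce
  I11: { [L → x P .] }  — reduce
  I12: { [F → e L . x] }  — shift
  I13: { [F → e L x .] }  — reduce
  I14: { [F → L g . g] }  — shift
  I15: { [F → L g g .] }  — reduce
  I16: { [P → F P .] }  — reduce

Conflict in state I0:
  Shift-reduce conflict between [L → .] and [F → . e L x]
So the grammar is NOT LR(0).

Answer: No. Shift-reduce conflict between [L → .] and [F → . e L x]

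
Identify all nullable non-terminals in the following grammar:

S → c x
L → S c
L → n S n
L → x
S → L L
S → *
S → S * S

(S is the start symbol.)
A non-terminal is nullable if it can derive ε (the empty string): either it has an ε-production, or it has a production whose right-hand side consists entirely of nullable non-terminals.

There are no ε-productions, so no non-terminal can derive ε.
No non-terminals are nullable.

Answer: None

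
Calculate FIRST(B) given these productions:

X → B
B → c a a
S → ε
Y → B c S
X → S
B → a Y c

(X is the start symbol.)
To compute FIRST(B), examine every production with B on the left-hand side, reading each right-hand side left to right until a non-nullable symbol is reached.

From B → c a a:
  - c is a terminal: add 'c' and stop
From B → a Y c:
  - a is a terminal: add 'a' and stop

Collecting: FIRST(B) = { 'a', 'c' }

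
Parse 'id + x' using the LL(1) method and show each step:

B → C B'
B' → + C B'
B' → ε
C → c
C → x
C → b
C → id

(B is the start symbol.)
LL(1) parsing maintains a stack (initially the start symbol over $) and the input. At each step: if the stack top is a terminal, match it against the current input token; if it is a non-terminal N, replace it with the RHS of M[N, lookahead] (the unique production whose predict set contains the lookahead).

Stack is shown with the top on the left.

Stack     Input     Action
--------------------------
B $       id + x $  output B → C B'
C B' $    id + x $  output C → id
id B' $   id + x $  match 'id'
B' $      + x $     output B' → + C B'
+ C B' $  + x $     match '+'
C B' $    x $       output C → x
x B' $    x $       match 'x'
B' $      $         output B' → ε
$         $         accept

The string is accepted.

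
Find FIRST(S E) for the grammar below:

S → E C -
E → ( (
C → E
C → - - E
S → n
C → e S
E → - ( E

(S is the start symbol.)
FIRST sets of the non-terminals involved (from the grammar, by fixed-point iteration):
  FIRST(S) = { '(', '-', 'n' }

To compute FIRST(S E), process the symbols left to right:
Symbol S is a non-terminal. Add FIRST(S) \ {ε} = { '(', '-', 'n' }
S is not nullable (ε ∉ FIRST(S)), so stop here.
FIRST(S E) = { '(', '-', 'n' }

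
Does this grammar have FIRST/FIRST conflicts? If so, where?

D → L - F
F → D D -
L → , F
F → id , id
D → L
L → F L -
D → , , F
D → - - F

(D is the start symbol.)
Yes. D → L '-' F / D → L on { ',', '-', 'id' }; D → L '-' F / D → ',' ',' F on { ',' }; D → L '-' F / D → '-' '-' F on { '-' }; D → L / D → ',' ',' F on { ',' }; D → L / D → '-' '-' F on { '-' }; F → D D '-' / F → id ',' id on { 'id' }; L → ',' F / L → F L '-' on { ',' }

A FIRST/FIRST conflict occurs when two productions N → α and N → β for the same non-terminal have FIRST(α) ∩ FIRST(β) ≠ ∅ (with ε ∈ FIRST of a nullable right-hand side, so two nullable alternatives also conflict).

FIRST sets of the non-terminals at (or reachable through a nullable prefix from) the front of some alternative:
  FIRST(L) = { ',', '-', 'id' }
  FIRST(D) = { ',', '-', 'id' }
  FIRST(F) = { ',', '-', 'id' }

Productions for D:
  D → L - F: FIRST = { ',', '-', 'id' }
  D → L: FIRST = { ',', '-', 'id' }
  D → , , F: FIRST = { ',' }
  D → - - F: FIRST = { '-' }
Productions for F:
  F → D D -: FIRST = { ',', '-', 'id' }
  F → id , id: FIRST = { 'id' }
Productions for L:
  L → , F: FIRST = { ',' }
  L → F L -: FIRST = { ',', '-', 'id' }

Conflict for D: D → L - F and D → L
  Overlap: { ',', '-', 'id' }
Conflict for D: D → L - F and D → , , F
  Overlap: { ',' }
Conflict for D: D → L - F and D → - - F
  Overlap: { '-' }
Conflict for D: D → L and D → , , F
  Overlap: { ',' }
Conflict for D: D → L and D → - - F
  Overlap: { '-' }
Conflict for F: F → D D - and F → id , id
  Overlap: { 'id' }
Conflict for L: L → , F and L → F L -
  Overlap: { ',' }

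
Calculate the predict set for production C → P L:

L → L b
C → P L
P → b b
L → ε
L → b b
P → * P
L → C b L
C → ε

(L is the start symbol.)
{ '*', 'b' }

PREDICT(C → P L) = (FIRST(RHS) \ {ε}) ∪ (FOLLOW(C) if ε ∈ FIRST(RHS), i.e. RHS ⇒* ε)
FIRST(P) = { '*', 'b' }
FIRST(P L) = { '*', 'b' }
ε ∉ FIRST(P L), so FOLLOW(C) is not added.
PREDICT(C → P L) = { '*', 'b' }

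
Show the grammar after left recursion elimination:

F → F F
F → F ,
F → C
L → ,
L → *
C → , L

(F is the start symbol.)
F → C F'
F' → F F'
F' → , F'
F' → ε
L → ,
L → *
C → , L

F is directly left-recursive. The standard transformation for
  A → A α₁ | ... | A α_m | β₁ | ... | β_n
is
  A  → β₁ A' | ... | β_n A'
  A' → α₁ A' | ... | α_m A' | ε

F → C becomes F → C F'
F → F F becomes F' → F F'
F → F , becomes F' → , F'
Add F' → ε

Productions for other non-terminals are unchanged:
  L → ,
  L → *
  C → , L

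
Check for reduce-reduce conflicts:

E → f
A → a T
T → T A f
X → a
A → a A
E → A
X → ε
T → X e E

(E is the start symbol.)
Yes — I8: [X → .] vs [X → a .]

A reduce-reduce conflict occurs when an LR(0) state has two complete items [A → α .] and [B → β .] — both call for a reduction, and with no lookahead the parser cannot choose between them.

Augment with E' → E and build the canonical LR(0) collection (I0 = CLOSURE({[E' → . E]}), then GOTO on every symbol after a dot until no new states appear). It has 13 states:
  I0: { [A → . a A], [A → . a T], [E → . A], [E → . f], [E' → . E] }  — shift
  I1: { [E → A .] }  — reduce
  I2: { [E' → E .] }  — accept
  I3: { [A → . a A], [A → . a T], [A → a . A], [A → a . T], [T → . T A f], [T → . X e E], [X → . a], [X → .] }  — shift, reduce
  I4: { [E → f .] }  — reduce
  I5: { [A → a A .] }  — reduce
  I6: { [A → . a A], [A → . a T], [A → a T .], [T → T . A f] }  — shift, reduce
  I7: { [T → X . e E] }  — shift
  I8: { [A → . a A], [A → . a T], [A → a . A], [A → a . T], [T → . T A f], [T → . X e E], [X → . a], [X → .], [X → a .] }  — shift, 2 reduces
  I9: { [A → . a A], [A → . a T], [E → . A], [E → . f], [T → X e . E] }  — shift
  I10: { [T → X e E .] }  — reduce
  I11: { [T → T A . f] }  — shift
  I12: { [T → T A f .] }  — reduce

I8 contains complete items [X → .], [X → a .] — reduce-reduce conflict.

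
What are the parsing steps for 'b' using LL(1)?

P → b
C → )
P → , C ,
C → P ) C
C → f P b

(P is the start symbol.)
Stack is shown with the top on the left.

Stack  Input  Action
--------------------
P $    b $    output P → b
b $    b $    match 'b'
$      $      accept

The string is accepted.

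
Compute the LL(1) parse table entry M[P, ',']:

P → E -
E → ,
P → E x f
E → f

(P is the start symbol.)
To find M[P, ','], we find productions for P where ',' is in the predict set (PREDICT(N → α) = (FIRST(α) \ {ε}) ∪ (FOLLOW(N) if α ⇒* ε)).

Relevant sets:
  FIRST(E) = { ',', 'f' }

P → E -: PREDICT = { ',', 'f' }
  ',' is in predict set, so this production goes in M[P, ',']
P → E x f: PREDICT = { ',', 'f' }
  ',' is in predict set, so this production goes in M[P, ',']

M[P, ','] = P → E -, P → E x f  (a multiply-defined cell — the grammar is not LL(1))

Answer: P → E -, P → E x f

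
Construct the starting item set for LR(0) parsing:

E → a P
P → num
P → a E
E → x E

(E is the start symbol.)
First, augment the grammar with E' → E
I₀ = CLOSURE({ [E' → . E] }):
  [E' → . E] has the dot before E: add [E → . a P], [E → . x E]
No further items can be added.

I₀ = { [E → . a P], [E → . x E], [E' → . E] }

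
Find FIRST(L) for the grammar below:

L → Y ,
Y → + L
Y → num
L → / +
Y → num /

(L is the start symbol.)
To compute FIRST(L), examine every production with L on the left-hand side, reading each right-hand side left to right until a non-nullable symbol is reached.

FIRST sets of the other non-terminals involved (by the same procedure, iterated to a fixed point):
  FIRST(Y) = { '+', 'num' }

From L → Y ,:
  - Y is a non-terminal: add FIRST(Y) \ {ε} = { '+', 'num' }
    Y is not nullable, so stop
From L → / +:
  - '/' is a terminal: add '/' and stop

Collecting: FIRST(L) = { '+', '/', 'num' }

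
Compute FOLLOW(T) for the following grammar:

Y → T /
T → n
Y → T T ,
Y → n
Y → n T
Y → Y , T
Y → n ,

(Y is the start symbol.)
{ $, ',', '/', 'n' }

In Y → T /: T is followed by '/', add FIRST('/') \ {ε} = { '/' }
In Y → T T ,: T is followed by T ',', add FIRST(T ',') \ {ε} = { 'n' }
In Y → T T ,: T is followed by ',', add FIRST(',') \ {ε} = { ',' }
In Y → n T: T is at the end, add FOLLOW(Y)
In Y → Y , T: T is at the end, add FOLLOW(Y)

The FOLLOW sets referred to above (computed the same way, to a fixed point):
  FOLLOW(Y) = { $, ',' }

Taking the union: FOLLOW(T) = { $, ',', '/', 'n' }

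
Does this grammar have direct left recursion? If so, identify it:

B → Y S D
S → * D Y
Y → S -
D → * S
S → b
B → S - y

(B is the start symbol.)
No direct left recursion

Direct left recursion occurs when N → N α for some non-terminal N (the right-hand side begins with the left-hand side itself).

B → Y S D: starts with Y
S → * D Y: starts with '*'
Y → S -: starts with S
D → * S: starts with '*'
S → b: starts with b
B → S - y: starts with S

No direct left recursion found.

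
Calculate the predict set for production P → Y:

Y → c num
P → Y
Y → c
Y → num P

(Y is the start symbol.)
PREDICT(P → Y) = (FIRST(RHS) \ {ε}) ∪ (FOLLOW(P) if ε ∈ FIRST(RHS), i.e. RHS ⇒* ε)
FIRST(Y) = { 'c', 'num' }
FIRST(Y) = { 'c', 'num' }
ε ∉ FIRST(Y), so FOLLOW(P) is not added.
PREDICT(P → Y) = { 'c', 'num' }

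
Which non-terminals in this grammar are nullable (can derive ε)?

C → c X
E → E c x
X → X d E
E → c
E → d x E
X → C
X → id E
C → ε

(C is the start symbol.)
A non-terminal is nullable if it can derive ε (the empty string): either it has an ε-production, or it has a production whose right-hand side consists entirely of nullable non-terminals.

ε-productions: C → ε
So C is immediately nullable.
X → C: every symbol on the right is nullable, so X is nullable too.
No further non-terminal can be added: every production for the remaining non-terminals contains a terminal or a non-nullable non-terminal.
Nullable = { 'C', 'X' }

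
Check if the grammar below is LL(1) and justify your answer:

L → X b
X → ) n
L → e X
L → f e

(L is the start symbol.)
A grammar is LL(1) if for each non-terminal N with multiple productions, the predict sets of those productions are pairwise disjoint, where PREDICT(N → α) = (FIRST(α) \ {ε}) ∪ (FOLLOW(N) if α ⇒* ε).

Relevant sets:
  FIRST(X) = { ')' }

For L:
  PREDICT(L → X b) = { ')' }
  PREDICT(L → e X) = { 'e' }
  PREDICT(L → f e) = { 'f' }
X has a single production, so nothing to check there.

All predict sets are disjoint. The grammar IS LL(1).

Answer: Yes, the grammar is LL(1).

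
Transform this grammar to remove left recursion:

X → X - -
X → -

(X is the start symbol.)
X → - X'
X' → - - X'
X' → ε

X is directly left-recursive. The standard transformation for
  A → A α₁ | ... | A α_m | β₁ | ... | β_n
is
  A  → β₁ A' | ... | β_n A'
  A' → α₁ A' | ... | α_m A' | ε

X → - becomes X → - X'
X → X - - becomes X' → - - X'
Add X' → ε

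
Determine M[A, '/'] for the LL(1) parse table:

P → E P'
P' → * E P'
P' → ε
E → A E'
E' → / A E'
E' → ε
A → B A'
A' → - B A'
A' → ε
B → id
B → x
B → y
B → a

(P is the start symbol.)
To find M[A, '/'], we find productions for A where '/' is in the predict set (PREDICT(N → α) = (FIRST(α) \ {ε}) ∪ (FOLLOW(N) if α ⇒* ε)).

Relevant sets:
  FIRST(B) = { 'a', 'id', 'x', 'y' }

A → B A': PREDICT = { 'a', 'id', 'x', 'y' }

M[A, '/'] is empty (no production applies)

Answer: Empty (error entry)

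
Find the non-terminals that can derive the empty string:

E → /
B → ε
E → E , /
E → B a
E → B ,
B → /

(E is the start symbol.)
{ 'B' }

ε-productions: B → ε
So B is immediately nullable.
No further non-terminal can be added: every production for the remaining non-terminals contains a terminal or a non-nullable non-terminal.
Nullable = { 'B' }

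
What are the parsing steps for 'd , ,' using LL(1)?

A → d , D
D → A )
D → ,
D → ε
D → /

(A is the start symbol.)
Stack is shown with the top on the left.

Stack    Input    Action
------------------------
A $      d , , $  output A → d , D
d , D $  d , , $  match 'd'
, D $    , , $    match ','
D $      , $      output D → ,
, $      , $      match ','
$        $        accept

The string is accepted.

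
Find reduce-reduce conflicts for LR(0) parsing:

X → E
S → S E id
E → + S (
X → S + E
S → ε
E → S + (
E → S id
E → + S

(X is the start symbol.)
Yes — I11: [E → + S .] vs [S → .]; I15: [E → + S .] vs [S → .]

A reduce-reduce conflict occurs when an LR(0) state has two complete items [A → α .] and [B → β .] — both call for a reduction, and with no lookahead the parser cannot choose between them.

Augment with X' → X and build the canonical LR(0) collection (I0 = CLOSURE({[X' → . X]}), then GOTO on every symbol after a dot until no new states appear). It has 16 states:
  I0: { [E → . + S (], [E → . + S], [E → . S + (], [E → . S id], [S → . S E id], [S → .], [X → . E], [X → . S + E], [X' → . X] }  — shift, reduce
  I1: { [E → + . S (], [E → + . S], [S → . S E id], [S → .] }  — reduce
  I2: { [X → E .] }  — reduce
  I3: { [E → . + S (], [E → . + S], [E → . S + (], [E → . S id], [E → S . + (], [E → S . id], [S → . S E id], [S → .], [S → S . E id], [X → S . + E] }  — shift, reduce
  I4: { [X' → X .] }  — accept
  I5: { [E → + . S (], [E → + . S], [E → . + S (], [E → . + S], [E → . S + (], [E → . S id], [E → S + . (], [S → . S E id], [S → .], [X → S + . E] }  — shift, reduce
  I6: { [S → S E . id] }  — shift
  I7: { [E → . + S (], [E → . + S], [E → . S + (], [E → . S id], [E → S . + (], [E → S . id], [S → . S E id], [S → .], [S → S . E id] }  — shift, reduce
  I8: { [E → S id .] }  — reduce
  I9: { [E → + . S (], [E → + . S], [E → S + . (], [S → . S E id], [S → .] }  — shift, reduce
  I10: { [E → S + ( .] }  — reduce
  I11: { [E → + S . (], [E → + S .], [E → . + S (], [E → . + S], [E → . S + (], [E → . S id], [S → . S E id], [S → .], [S → S . E id] }  — shift, 2 reduces
  I12: { [E → + S ( .] }  — reduce
  I13: { [S → S E id .] }  — reduce
  I14: { [X → S + E .] }  — reduce
  I15: { [E → + S . (], [E → + S .], [E → . + S (], [E → . + S], [E → . S + (], [E → . S id], [E → S . + (], [E → S . id], [S → . S E id], [S → .], [S → S . E id] }  — shift, 2 reduces

I11 contains complete items [E → + S .], [S → .] — reduce-reduce conflict.
I15 contains complete items [E → + S .], [S → .] — reduce-reduce conflict.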